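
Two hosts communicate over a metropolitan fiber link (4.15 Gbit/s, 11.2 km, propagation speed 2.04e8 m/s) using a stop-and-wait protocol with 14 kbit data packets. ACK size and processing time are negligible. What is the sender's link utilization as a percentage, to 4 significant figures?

t_tx = L/R = 14000/4.15e+09 = 3.37349e-06 s.
t_prop = 11200/204000000 = 5.4902e-05 s; RTT = 0.000109804 s.
Cycle = t_tx + RTT = 0.000113177 s.
Utilization = t_tx / cycle = 3.37349e-06/0.000113177 = 2.981 %.

2.981 %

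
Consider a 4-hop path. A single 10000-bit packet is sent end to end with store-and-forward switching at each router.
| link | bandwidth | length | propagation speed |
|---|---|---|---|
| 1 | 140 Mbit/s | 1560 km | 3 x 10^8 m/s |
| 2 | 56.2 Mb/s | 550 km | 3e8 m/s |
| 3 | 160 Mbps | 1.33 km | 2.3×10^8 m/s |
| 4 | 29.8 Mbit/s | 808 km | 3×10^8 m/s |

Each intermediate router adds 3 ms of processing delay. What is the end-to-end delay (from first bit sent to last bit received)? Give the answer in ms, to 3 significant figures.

19.4 ms

Transmission delays (L/R per hop): 0.0714286, 0.177936, 0.0625, 0.33557 ms; sum = 0.647435 ms.
Propagation delays (d/s per hop): 5.2, 1.83333, 0.00578261, 2.69333 ms; sum = 9.73245 ms.
Processing at 3 router(s): 3 × 3 ms = 9 ms.
End-to-end = 19.4 ms.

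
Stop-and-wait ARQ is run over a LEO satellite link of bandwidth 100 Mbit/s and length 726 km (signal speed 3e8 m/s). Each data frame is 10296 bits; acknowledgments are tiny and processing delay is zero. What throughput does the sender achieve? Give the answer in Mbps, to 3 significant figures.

t_tx = L/R = 10296/100000000 = 0.00010296 s.
t_prop = 726000/300000000 = 0.00242 s; RTT = 0.00484 s.
Cycle = t_tx + RTT = 0.00494296 s.
Throughput = L / cycle = 10296 / 0.00494296 = 2.08 Mbps.

2.08 Mbps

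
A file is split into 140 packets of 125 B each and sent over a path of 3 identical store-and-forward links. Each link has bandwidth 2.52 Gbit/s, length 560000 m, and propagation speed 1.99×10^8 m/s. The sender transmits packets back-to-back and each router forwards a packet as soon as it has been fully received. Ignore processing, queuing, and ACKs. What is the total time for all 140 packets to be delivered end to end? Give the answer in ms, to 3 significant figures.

8.50 ms

Per-hop transmission t_tx = L/R = 1000/2520000000 = 0.000396825 ms.
Per-hop propagation t_prop = 560000/199000000 = 2.81407 ms.
Pipeline fill: first packet needs 3·t_tx to clear all hops; remaining 139 packets each add one t_tx.
Total = (3+140-1)·t_tx + 3·t_prop = 142·0.000396825 + 3·2.81407 = 8.50 ms.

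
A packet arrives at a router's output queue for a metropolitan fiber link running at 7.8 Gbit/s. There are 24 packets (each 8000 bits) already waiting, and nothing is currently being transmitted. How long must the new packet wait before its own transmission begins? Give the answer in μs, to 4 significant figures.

Each queued packet: L/R = 8000/7800000000 = 1.02564 μs.
24 queued → 24.6154 μs.
Queuing delay = 24.62 μs.

24.62 μs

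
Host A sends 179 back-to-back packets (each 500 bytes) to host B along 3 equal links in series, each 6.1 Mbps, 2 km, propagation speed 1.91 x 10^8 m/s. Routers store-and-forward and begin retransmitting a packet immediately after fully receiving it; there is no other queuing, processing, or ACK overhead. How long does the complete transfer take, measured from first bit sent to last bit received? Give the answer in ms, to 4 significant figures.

Per-hop transmission t_tx = L/R = 4000/6100000 = 0.655738 ms.
Per-hop propagation t_prop = 2000/191000000 = 0.0104712 ms.
Pipeline fill: first packet needs 3·t_tx to clear all hops; remaining 178 packets each add one t_tx.
Total = (3+179-1)·t_tx + 3·t_prop = 181·0.655738 + 3·0.0104712 = 118.7 ms.

118.7 ms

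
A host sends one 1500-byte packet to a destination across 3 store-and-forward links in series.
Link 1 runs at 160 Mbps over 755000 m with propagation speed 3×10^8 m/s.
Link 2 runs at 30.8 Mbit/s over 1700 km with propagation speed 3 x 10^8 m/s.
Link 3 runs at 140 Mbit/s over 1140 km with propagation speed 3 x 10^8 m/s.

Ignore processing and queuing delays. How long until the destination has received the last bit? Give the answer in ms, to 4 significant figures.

12.53 ms

L = 1500 × 8 = 12000 bits.
Transmission delays (L/R per hop): 0.075, 0.38961, 0.0857143 ms; sum = 0.550325 ms.
Propagation delays (d/s per hop): 2.51667, 5.66667, 3.8 ms; sum = 11.9833 ms.
End-to-end = 12.53 ms.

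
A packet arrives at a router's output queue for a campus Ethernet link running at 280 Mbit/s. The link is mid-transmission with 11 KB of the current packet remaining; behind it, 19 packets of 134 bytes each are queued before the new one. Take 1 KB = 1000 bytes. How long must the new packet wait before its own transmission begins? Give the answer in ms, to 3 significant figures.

Each queued packet: L/R = 1072/280000000 = 0.00382857 ms.
19 queued → 0.0727429 ms.
Plus remaining 88000 bits of current packet: 0.314286 ms.
Queuing delay = 0.387 ms.

0.387 ms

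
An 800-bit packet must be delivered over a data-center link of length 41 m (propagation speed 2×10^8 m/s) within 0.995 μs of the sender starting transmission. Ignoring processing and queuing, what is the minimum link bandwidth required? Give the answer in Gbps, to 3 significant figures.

Propagation delay = 41 / 200000000 = 0.205 μs.
Transmission budget = 0.995 − 0.205 = 0.79 μs.
R ≥ L / t_tx = 800 bits / 7.9e-07 s = 1.01 Gbps.

1.01 Gbps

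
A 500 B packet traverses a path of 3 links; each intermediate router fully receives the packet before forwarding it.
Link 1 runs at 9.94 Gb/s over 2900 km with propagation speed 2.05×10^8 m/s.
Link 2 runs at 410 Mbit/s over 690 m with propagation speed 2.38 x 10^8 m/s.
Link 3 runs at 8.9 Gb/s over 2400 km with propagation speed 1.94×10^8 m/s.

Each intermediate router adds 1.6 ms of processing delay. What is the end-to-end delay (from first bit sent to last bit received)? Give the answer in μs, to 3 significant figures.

L = 500 × 8 = 4000 bits.
Transmission delays (L/R per hop): 0.402414, 9.7561, 0.449438 μs; sum = 10.608 μs.
Propagation delays (d/s per hop): 14146.3, 2.89916, 12371.1 μs; sum = 26520.4 μs.
Processing at 2 router(s): 2 × 1.6 ms = 3200 μs.
End-to-end = 29700 μs.

29700 μs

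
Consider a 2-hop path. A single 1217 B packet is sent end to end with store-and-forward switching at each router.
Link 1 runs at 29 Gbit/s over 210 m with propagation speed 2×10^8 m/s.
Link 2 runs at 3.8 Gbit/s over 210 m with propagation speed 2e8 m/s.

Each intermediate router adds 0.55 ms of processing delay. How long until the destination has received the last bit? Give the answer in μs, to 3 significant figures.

555 μs

L = 1217 × 8 = 9736 bits.
Transmission delays (L/R per hop): 0.335724, 2.56211 μs; sum = 2.89783 μs.
Propagation delays (d/s per hop): 1.05, 1.05 μs; sum = 2.1 μs.
Processing at 1 router(s): 1 × 0.55 ms = 550 μs.
End-to-end = 555 μs.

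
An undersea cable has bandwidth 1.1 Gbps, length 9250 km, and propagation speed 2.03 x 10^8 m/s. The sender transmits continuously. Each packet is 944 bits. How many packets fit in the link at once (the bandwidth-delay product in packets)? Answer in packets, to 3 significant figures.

Propagation delay = 9250000 / 2.03e+08 = 0.0455665 s.
BDP = R × t_prop = 1100000000 × 0.0455665 = 50123200 bits.
In packets of 944 bits: 53100 packets.

53100 packets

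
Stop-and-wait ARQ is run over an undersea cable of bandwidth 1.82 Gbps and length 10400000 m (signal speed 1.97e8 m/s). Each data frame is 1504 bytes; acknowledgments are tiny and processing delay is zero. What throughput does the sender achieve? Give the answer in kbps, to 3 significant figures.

t_tx = L/R = 12032/1820000000 = 6.61099e-06 s.
t_prop = 10400000/197000000 = 0.0527919 s; RTT = 0.105584 s.
Cycle = t_tx + RTT = 0.10559 s.
Throughput = L / cycle = 12032 / 0.10559 = 114 kbps.

114 kbps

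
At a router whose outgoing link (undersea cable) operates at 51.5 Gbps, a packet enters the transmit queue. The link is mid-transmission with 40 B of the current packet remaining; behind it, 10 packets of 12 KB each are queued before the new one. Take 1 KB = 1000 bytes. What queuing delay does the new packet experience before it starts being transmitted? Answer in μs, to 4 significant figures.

Each queued packet: L/R = 96000/51500000000 = 1.86408 μs.
10 queued → 18.6408 μs.
Plus remaining 320 bits of current packet: 0.00621359 μs.
Queuing delay = 18.65 μs.

18.65 μs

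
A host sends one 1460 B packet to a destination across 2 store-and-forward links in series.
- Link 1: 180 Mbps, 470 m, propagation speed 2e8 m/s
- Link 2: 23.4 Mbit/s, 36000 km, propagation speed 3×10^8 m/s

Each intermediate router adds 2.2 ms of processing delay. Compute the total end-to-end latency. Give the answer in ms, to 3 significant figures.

123 ms

L = 1460 × 8 = 11680 bits.
Transmission delays (L/R per hop): 0.0648889, 0.499145 ms; sum = 0.564034 ms.
Propagation delays (d/s per hop): 0.00235, 120 ms; sum = 120.002 ms.
Processing at 1 router(s): 1 × 2.2 ms = 2.2 ms.
End-to-end = 123 ms.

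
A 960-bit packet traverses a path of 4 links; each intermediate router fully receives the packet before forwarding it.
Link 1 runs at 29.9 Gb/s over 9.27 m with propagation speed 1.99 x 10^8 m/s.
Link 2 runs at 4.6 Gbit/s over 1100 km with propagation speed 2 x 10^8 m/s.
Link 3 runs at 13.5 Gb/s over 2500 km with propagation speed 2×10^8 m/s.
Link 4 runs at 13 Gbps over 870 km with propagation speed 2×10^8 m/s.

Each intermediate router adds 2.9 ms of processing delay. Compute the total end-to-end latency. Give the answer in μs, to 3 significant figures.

31100 μs

Transmission delays (L/R per hop): 0.032107, 0.208696, 0.0711111, 0.0738462 μs; sum = 0.38576 μs.
Propagation delays (d/s per hop): 0.0465829, 5500, 12500, 4350 μs; sum = 22350 μs.
Processing at 3 router(s): 3 × 2.9 ms = 8700 μs.
End-to-end = 31100 μs.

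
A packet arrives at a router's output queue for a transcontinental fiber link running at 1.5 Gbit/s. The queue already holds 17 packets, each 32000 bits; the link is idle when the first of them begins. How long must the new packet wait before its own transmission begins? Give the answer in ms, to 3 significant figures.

0.363 ms

Each queued packet: L/R = 32000/1500000000 = 0.0213333 ms.
17 queued → 0.362667 ms.
Queuing delay = 0.363 ms.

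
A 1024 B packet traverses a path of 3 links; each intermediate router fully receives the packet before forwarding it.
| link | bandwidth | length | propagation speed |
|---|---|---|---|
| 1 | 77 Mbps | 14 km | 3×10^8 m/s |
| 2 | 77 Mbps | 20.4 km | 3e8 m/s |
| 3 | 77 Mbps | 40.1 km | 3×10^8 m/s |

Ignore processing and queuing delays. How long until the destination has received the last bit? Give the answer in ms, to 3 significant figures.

L = 1024 × 8 = 8192 bits.
Transmission delay per hop = L/R = 8192/77000000 = 0.10639 ms; 3 hops → 0.319169 ms.
Propagation delays (d/s per hop): 0.0466667, 0.068, 0.133667 ms; sum = 0.248333 ms.
End-to-end = 0.568 ms.

0.568 ms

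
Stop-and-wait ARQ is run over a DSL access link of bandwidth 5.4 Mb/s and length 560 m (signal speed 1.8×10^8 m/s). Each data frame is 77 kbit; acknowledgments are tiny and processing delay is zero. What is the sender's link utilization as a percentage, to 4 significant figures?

t_tx = L/R = 77000/5400000 = 0.0142593 s.
t_prop = 560/180000000 = 3.11111e-06 s; RTT = 6.22222e-06 s.
Cycle = t_tx + RTT = 0.0142655 s.
Utilization = t_tx / cycle = 0.0142593/0.0142655 = 99.96 %.

99.96 %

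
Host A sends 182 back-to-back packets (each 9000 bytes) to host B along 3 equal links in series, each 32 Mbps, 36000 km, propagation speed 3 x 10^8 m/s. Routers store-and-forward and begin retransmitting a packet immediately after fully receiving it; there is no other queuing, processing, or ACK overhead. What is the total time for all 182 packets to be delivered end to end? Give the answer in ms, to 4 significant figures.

Per-hop transmission t_tx = L/R = 72000/32000000 = 2.25 ms.
Per-hop propagation t_prop = 36000000/300000000 = 120 ms.
Pipeline fill: first packet needs 3·t_tx to clear all hops; remaining 181 packets each add one t_tx.
Total = (3+182-1)·t_tx + 3·t_prop = 184·2.25 + 3·120 = 774.0 ms.

774.0 ms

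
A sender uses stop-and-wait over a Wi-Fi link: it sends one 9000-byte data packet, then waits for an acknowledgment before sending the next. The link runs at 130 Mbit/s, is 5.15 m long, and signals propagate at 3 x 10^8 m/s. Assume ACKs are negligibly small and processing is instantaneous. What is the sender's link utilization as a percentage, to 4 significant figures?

99.99 %

t_tx = L/R = 72000/130000000 = 0.000553846 s.
t_prop = 5.15/300000000 = 1.71667e-08 s; RTT = 3.43333e-08 s.
Cycle = t_tx + RTT = 0.00055388 s.
Utilization = t_tx / cycle = 0.000553846/0.00055388 = 99.99 %.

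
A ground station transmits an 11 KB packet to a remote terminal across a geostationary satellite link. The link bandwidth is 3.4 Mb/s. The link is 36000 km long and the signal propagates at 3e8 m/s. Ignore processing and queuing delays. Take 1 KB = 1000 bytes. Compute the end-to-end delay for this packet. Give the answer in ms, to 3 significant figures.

L = 88000 bits.
Transmission delay = L/R = 88000 / 3400000 = 25.8824 ms.
Propagation delay = d/s = 36000000 m / 300000000 m/s = 120 ms.
Total = 146 ms.

146 ms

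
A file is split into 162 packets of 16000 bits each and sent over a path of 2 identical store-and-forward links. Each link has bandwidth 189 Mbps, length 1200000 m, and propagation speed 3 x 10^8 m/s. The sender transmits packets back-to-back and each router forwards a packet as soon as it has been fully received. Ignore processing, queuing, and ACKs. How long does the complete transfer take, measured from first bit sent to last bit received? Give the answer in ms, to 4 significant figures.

21.80 ms

Per-hop transmission t_tx = L/R = 16000/189000000 = 0.0846561 ms.
Per-hop propagation t_prop = 1200000/300000000 = 4 ms.
Pipeline fill: first packet needs 2·t_tx to clear all hops; remaining 161 packets each add one t_tx.
Total = (2+162-1)·t_tx + 2·t_prop = 163·0.0846561 + 2·4 = 21.80 ms.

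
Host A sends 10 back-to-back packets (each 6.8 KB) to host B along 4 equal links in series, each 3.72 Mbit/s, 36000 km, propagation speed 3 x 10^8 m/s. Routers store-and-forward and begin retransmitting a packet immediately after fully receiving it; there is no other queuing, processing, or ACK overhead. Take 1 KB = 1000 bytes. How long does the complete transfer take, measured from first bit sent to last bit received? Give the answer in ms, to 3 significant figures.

Per-hop transmission t_tx = L/R = 54400/3720000 = 14.6237 ms.
Per-hop propagation t_prop = 36000000/300000000 = 120 ms.
Pipeline fill: first packet needs 4·t_tx to clear all hops; remaining 9 packets each add one t_tx.
Total = (4+10-1)·t_tx + 4·t_prop = 13·14.6237 + 4·120 = 670 ms.

670 ms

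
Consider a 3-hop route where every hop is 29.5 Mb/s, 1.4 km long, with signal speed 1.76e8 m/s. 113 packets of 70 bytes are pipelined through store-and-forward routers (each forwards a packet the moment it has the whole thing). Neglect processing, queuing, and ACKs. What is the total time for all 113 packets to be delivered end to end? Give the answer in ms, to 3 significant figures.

Per-hop transmission t_tx = L/R = 560/29500000 = 0.0189831 ms.
Per-hop propagation t_prop = 1400/176000000 = 0.00795455 ms.
Pipeline fill: first packet needs 3·t_tx to clear all hops; remaining 112 packets each add one t_tx.
Total = (3+113-1)·t_tx + 3·t_prop = 115·0.0189831 + 3·0.00795455 = 2.21 ms.

2.21 ms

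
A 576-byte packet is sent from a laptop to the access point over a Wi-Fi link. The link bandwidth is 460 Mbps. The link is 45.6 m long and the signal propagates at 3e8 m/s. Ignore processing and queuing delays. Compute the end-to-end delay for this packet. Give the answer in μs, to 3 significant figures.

L = 576 × 8 = 4608 bits.
Transmission delay = L/R = 4608 / 460000000 = 10.0174 μs.
Propagation delay = d/s = 45.6 m / 300000000 m/s = 0.152 μs.
Total = 10.2 μs.

10.2 μs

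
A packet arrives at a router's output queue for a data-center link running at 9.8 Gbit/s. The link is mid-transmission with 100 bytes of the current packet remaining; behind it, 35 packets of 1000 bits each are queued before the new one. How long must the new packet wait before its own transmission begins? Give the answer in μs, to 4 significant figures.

3.653 μs

Each queued packet: L/R = 1000/9800000000 = 0.102041 μs.
35 queued → 3.57143 μs.
Plus remaining 800 bits of current packet: 0.0816327 μs.
Queuing delay = 3.653 μs.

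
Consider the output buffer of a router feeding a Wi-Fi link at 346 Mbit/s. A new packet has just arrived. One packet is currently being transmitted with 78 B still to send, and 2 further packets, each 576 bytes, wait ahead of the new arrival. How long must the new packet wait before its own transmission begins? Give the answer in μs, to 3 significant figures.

28.4 μs

Each queued packet: L/R = 4608/346000000 = 13.3179 μs.
2 queued → 26.6358 μs.
Plus remaining 624 bits of current packet: 1.80347 μs.
Queuing delay = 28.4 μs.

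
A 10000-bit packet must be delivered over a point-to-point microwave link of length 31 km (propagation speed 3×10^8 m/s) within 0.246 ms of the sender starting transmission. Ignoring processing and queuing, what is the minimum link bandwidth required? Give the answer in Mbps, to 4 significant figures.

70.09 Mbps

Propagation delay = 31000 / 300000000 = 0.103333 ms.
Transmission budget = 0.246 − 0.103333 = 0.142667 ms.
R ≥ L / t_tx = 10000 bits / 0.000142667 s = 70.09 Mbps.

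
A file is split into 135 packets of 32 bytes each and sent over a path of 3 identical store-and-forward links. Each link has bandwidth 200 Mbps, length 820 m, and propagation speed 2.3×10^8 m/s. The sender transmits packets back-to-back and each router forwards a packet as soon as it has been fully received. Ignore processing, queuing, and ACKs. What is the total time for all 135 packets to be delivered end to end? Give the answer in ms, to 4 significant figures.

0.1861 ms

Per-hop transmission t_tx = L/R = 256/200000000 = 0.00128 ms.
Per-hop propagation t_prop = 820/2.3e+08 = 0.00356522 ms.
Pipeline fill: first packet needs 3·t_tx to clear all hops; remaining 134 packets each add one t_tx.
Total = (3+135-1)·t_tx + 3·t_prop = 137·0.00128 + 3·0.00356522 = 0.1861 ms.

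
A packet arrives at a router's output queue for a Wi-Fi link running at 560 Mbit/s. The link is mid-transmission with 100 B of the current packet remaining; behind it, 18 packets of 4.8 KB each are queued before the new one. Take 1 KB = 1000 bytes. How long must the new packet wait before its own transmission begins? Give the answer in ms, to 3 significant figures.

Each queued packet: L/R = 38400/560000000 = 0.0685714 ms.
18 queued → 1.23429 ms.
Plus remaining 800 bits of current packet: 0.00142857 ms.
Queuing delay = 1.24 ms.

1.24 ms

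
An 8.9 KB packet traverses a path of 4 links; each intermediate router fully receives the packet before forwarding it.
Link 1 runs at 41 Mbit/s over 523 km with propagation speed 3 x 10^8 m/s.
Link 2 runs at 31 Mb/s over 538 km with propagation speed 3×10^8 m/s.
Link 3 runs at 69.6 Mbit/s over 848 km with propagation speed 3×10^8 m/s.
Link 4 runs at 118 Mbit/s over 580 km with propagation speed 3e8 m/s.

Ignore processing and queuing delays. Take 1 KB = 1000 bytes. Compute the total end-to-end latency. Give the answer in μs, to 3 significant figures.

14000 μs

L = 71200 bits.
Transmission delays (L/R per hop): 1736.59, 2296.77, 1022.99, 603.39 μs; sum = 5659.74 μs.
Propagation delays (d/s per hop): 1743.33, 1793.33, 2826.67, 1933.33 μs; sum = 8296.67 μs.
End-to-end = 14000 μs.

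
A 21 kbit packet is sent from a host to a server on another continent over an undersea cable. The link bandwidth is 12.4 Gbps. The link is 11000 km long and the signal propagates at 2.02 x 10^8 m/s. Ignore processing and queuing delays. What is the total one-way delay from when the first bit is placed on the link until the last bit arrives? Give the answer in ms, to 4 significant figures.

L = 21000 bits.
Transmission delay = L/R = 21000 / 12400000000 = 0.00169355 ms.
Propagation delay = d/s = 11000000 m / 202000000 m/s = 54.4554 ms.
Total = 54.46 ms.

54.46 ms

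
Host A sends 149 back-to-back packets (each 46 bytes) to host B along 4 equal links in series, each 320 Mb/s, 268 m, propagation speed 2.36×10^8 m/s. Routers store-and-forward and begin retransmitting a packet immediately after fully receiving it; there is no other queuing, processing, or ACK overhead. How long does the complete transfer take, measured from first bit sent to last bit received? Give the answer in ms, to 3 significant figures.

Per-hop transmission t_tx = L/R = 368/320000000 = 0.00115 ms.
Per-hop propagation t_prop = 268/236000000 = 0.00113559 ms.
Pipeline fill: first packet needs 4·t_tx to clear all hops; remaining 148 packets each add one t_tx.
Total = (4+149-1)·t_tx + 4·t_prop = 152·0.00115 + 4·0.00113559 = 0.179 ms.

0.179 ms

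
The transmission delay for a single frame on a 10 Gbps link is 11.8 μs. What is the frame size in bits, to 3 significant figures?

118000 bits

L = R × t_tx = 10000000000 b/s × 1.18e-05 s = 118000 bits.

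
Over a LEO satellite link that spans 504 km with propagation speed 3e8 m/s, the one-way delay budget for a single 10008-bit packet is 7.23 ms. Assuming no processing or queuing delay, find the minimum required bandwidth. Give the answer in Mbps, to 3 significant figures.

1.80 Mbps

Propagation delay = 504000 / 300000000 = 1.68 ms.
Transmission budget = 7.23 − 1.68 = 5.55 ms.
R ≥ L / t_tx = 10008 bits / 0.00555 s = 1.80 Mbps.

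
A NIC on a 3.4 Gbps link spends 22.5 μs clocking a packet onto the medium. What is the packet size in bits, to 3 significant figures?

L = R × t_tx = 3400000000 b/s × 2.25e-05 s = 76500 bits.

76500 bits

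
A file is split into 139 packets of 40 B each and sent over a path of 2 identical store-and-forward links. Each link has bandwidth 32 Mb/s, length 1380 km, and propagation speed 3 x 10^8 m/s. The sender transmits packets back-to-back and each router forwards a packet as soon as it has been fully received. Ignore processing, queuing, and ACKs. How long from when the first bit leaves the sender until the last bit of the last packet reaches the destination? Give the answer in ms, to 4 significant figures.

10.60 ms

Per-hop transmission t_tx = L/R = 320/32000000 = 0.01 ms.
Per-hop propagation t_prop = 1380000/300000000 = 4.6 ms.
Pipeline fill: first packet needs 2·t_tx to clear all hops; remaining 138 packets each add one t_tx.
Total = (2+139-1)·t_tx + 2·t_prop = 140·0.01 + 2·4.6 = 10.60 ms.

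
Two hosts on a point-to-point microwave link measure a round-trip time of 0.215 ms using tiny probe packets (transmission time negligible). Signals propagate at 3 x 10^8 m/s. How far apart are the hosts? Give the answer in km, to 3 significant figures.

One-way propagation = RTT/2 = 0.1075 ms.
d = s × t = 300000000 × 0.0001075 = 32.3 km.

32.3 km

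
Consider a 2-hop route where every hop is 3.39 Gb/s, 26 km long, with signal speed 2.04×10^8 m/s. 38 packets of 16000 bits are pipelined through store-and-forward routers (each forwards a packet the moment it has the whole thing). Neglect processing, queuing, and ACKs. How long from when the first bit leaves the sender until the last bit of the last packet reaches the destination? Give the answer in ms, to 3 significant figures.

0.439 ms

Per-hop transmission t_tx = L/R = 16000/3390000000 = 0.00471976 ms.
Per-hop propagation t_prop = 26000/204000000 = 0.127451 ms.
Pipeline fill: first packet needs 2·t_tx to clear all hops; remaining 37 packets each add one t_tx.
Total = (2+38-1)·t_tx + 2·t_prop = 39·0.00471976 + 2·0.127451 = 0.439 ms.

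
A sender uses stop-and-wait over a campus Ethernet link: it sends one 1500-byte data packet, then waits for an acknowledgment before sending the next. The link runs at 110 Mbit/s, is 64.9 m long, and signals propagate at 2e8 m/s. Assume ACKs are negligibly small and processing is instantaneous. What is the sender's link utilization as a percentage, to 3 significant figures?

99.4 %

t_tx = L/R = 12000/110000000 = 0.000109091 s.
t_prop = 64.9/200000000 = 3.245e-07 s; RTT = 6.49e-07 s.
Cycle = t_tx + RTT = 0.00010974 s.
Utilization = t_tx / cycle = 0.000109091/0.00010974 = 99.4 %.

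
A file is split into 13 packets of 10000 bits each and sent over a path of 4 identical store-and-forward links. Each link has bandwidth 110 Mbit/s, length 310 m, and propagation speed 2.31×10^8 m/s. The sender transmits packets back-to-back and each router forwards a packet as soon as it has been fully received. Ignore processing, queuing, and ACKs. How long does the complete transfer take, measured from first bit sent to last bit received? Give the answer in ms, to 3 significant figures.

Per-hop transmission t_tx = L/R = 10000/110000000 = 0.0909091 ms.
Per-hop propagation t_prop = 310/231000000 = 0.00134199 ms.
Pipeline fill: first packet needs 4·t_tx to clear all hops; remaining 12 packets each add one t_tx.
Total = (4+13-1)·t_tx + 4·t_prop = 16·0.0909091 + 4·0.00134199 = 1.46 ms.

1.46 ms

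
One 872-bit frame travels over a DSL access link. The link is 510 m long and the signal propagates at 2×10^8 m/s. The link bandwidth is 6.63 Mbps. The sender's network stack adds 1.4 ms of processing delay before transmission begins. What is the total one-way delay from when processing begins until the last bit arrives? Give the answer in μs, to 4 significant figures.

Transmission delay = L/R = 872 / 6630000 = 131.523 μs.
Propagation delay = d/s = 510 m / 200000000 m/s = 2.55 μs.
Plus processing delay 1.4 ms = 1400 μs.
Total = 1534 μs.

1534 μs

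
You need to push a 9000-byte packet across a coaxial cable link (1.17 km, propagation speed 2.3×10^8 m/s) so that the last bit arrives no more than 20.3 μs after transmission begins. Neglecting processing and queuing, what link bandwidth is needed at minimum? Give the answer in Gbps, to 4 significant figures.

4.733 Gbps

L = 72000 bits.
Propagation delay = 1170 / 2.3e+08 = 5.08696 μs.
Transmission budget = 20.3 − 5.08696 = 15.213 μs.
R ≥ L / t_tx = 72000 bits / 1.5213e-05 s = 4.733 Gbps.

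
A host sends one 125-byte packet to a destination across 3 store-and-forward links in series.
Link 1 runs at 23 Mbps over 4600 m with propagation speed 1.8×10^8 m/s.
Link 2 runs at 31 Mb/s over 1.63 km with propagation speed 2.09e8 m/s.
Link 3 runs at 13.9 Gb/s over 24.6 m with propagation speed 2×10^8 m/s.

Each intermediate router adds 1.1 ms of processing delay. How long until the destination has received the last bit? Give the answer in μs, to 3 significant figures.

L = 125 × 8 = 1000 bits.
Transmission delays (L/R per hop): 43.4783, 32.2581, 0.0719424 μs; sum = 75.8083 μs.
Propagation delays (d/s per hop): 25.5556, 7.79904, 0.123 μs; sum = 33.4776 μs.
Processing at 2 router(s): 2 × 1.1 ms = 2200 μs.
End-to-end = 2310 μs.

2310 μs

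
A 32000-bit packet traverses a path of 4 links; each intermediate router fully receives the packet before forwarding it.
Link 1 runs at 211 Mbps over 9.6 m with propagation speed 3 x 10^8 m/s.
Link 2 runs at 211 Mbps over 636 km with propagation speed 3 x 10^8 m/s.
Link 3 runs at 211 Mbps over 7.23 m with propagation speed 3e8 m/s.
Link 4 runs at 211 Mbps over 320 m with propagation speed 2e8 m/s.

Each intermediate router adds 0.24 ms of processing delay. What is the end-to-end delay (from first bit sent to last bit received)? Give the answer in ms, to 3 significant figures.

3.45 ms

Transmission delay per hop = L/R = 32000/211000000 = 0.151659 ms; 4 hops → 0.606635 ms.
Propagation delays (d/s per hop): 3.2e-05, 2.12, 2.41e-05, 0.0016 ms; sum = 2.12166 ms.
Processing at 3 router(s): 3 × 0.24 ms = 0.72 ms.
End-to-end = 3.45 ms.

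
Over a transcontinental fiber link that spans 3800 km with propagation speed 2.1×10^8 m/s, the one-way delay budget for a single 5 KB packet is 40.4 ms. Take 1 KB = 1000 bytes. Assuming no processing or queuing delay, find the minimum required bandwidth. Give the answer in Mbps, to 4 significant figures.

1.793 Mbps

L = 40000 bits.
Propagation delay = 3800000 / 210000000 = 18.0952 ms.
Transmission budget = 40.4 − 18.0952 = 22.3048 ms.
R ≥ L / t_tx = 40000 bits / 0.0223048 s = 1.793 Mbps.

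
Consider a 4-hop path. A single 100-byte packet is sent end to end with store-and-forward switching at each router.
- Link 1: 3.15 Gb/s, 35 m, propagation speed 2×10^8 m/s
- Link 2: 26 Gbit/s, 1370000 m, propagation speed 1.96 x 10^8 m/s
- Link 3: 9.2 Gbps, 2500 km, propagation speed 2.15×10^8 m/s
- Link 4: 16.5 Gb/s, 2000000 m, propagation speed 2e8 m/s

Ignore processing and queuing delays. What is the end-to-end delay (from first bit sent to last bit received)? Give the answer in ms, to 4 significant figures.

L = 100 × 8 = 800 bits.
Transmission delays (L/R per hop): 0.000253968, 3.07692e-05, 8.69565e-05, 4.84848e-05 ms; sum = 0.000420179 ms.
Propagation delays (d/s per hop): 0.000175, 6.9898, 11.6279, 10 ms; sum = 28.6179 ms.
End-to-end = 28.62 ms.

28.62 ms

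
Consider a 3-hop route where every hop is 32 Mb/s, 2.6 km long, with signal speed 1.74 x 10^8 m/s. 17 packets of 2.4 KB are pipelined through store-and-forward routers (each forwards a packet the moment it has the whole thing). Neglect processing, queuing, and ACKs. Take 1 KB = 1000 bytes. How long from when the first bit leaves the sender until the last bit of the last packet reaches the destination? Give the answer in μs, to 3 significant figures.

11400 μs

Per-hop transmission t_tx = L/R = 19200/32000000 = 600 μs.
Per-hop propagation t_prop = 2600/174000000 = 14.9425 μs.
Pipeline fill: first packet needs 3·t_tx to clear all hops; remaining 16 packets each add one t_tx.
Total = (3+17-1)·t_tx + 3·t_prop = 19·600 + 3·14.9425 = 11400 μs.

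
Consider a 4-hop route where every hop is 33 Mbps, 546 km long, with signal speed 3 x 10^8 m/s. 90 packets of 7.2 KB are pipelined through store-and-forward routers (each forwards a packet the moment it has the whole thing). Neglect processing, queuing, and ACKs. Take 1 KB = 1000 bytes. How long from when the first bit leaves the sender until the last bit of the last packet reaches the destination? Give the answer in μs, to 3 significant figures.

Per-hop transmission t_tx = L/R = 57600/33000000 = 1745.45 μs.
Per-hop propagation t_prop = 546000/300000000 = 1820 μs.
Pipeline fill: first packet needs 4·t_tx to clear all hops; remaining 89 packets each add one t_tx.
Total = (4+90-1)·t_tx + 4·t_prop = 93·1745.45 + 4·1820 = 170000 μs.

170000 μs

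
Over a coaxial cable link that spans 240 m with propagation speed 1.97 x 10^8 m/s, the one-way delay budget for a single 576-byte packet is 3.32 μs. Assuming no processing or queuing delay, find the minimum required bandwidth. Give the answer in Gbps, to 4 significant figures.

L = 4608 bits.
Propagation delay = 240 / 197000000 = 1.21827 μs.
Transmission budget = 3.32 − 1.21827 = 2.10173 μs.
R ≥ L / t_tx = 4608 bits / 2.10173e-06 s = 2.192 Gbps.

2.192 Gbps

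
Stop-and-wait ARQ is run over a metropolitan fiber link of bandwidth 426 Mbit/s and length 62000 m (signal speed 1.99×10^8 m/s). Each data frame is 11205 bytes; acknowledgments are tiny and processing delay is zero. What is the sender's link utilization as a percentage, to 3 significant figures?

25.2 %

t_tx = L/R = 89640/426000000 = 0.000210423 s.
t_prop = 62000/199000000 = 0.000311558 s; RTT = 0.000623116 s.
Cycle = t_tx + RTT = 0.000833538 s.
Utilization = t_tx / cycle = 0.000210423/0.000833538 = 25.2 %.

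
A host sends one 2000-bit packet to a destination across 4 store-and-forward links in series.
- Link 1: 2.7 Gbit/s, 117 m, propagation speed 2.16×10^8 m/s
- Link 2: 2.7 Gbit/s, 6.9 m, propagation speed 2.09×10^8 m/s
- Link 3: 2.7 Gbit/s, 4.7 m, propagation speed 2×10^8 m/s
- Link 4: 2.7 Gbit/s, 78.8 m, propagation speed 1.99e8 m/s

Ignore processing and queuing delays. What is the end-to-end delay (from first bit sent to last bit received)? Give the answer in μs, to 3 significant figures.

3.96 μs

Transmission delay per hop = L/R = 2000/2700000000 = 0.740741 μs; 4 hops → 2.96296 μs.
Propagation delays (d/s per hop): 0.541667, 0.0330144, 0.0235, 0.39598 μs; sum = 0.994161 μs.
End-to-end = 3.96 μs.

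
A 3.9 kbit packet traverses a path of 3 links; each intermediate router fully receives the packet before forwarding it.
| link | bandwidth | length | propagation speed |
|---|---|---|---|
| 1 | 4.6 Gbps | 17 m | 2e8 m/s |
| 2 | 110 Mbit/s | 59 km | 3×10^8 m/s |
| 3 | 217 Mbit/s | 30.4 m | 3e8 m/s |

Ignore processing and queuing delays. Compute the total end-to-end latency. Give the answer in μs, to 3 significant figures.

251 μs

L = 3900 bits.
Transmission delays (L/R per hop): 0.847826, 35.4545, 17.9724 μs; sum = 54.2747 μs.
Propagation delays (d/s per hop): 0.085, 196.667, 0.101333 μs; sum = 196.853 μs.
End-to-end = 251 μs.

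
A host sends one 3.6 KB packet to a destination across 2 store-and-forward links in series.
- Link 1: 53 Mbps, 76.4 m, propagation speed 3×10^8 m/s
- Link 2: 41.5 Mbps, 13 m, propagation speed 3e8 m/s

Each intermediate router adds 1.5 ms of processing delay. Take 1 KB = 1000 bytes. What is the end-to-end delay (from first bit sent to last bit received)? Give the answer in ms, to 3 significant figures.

L = 28800 bits.
Transmission delays (L/R per hop): 0.543396, 0.693976 ms; sum = 1.23737 ms.
Propagation delays (d/s per hop): 0.000254667, 4.33333e-05 ms; sum = 0.000298 ms.
Processing at 1 router(s): 1 × 1.5 ms = 1.5 ms.
End-to-end = 2.74 ms.

2.74 ms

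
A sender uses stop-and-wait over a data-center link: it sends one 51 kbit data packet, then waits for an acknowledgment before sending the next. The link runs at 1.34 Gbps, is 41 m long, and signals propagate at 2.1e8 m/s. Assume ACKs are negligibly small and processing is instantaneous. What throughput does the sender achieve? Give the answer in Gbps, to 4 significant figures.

t_tx = L/R = 51000/1340000000 = 3.80597e-05 s.
t_prop = 41/210000000 = 1.95238e-07 s; RTT = 3.90476e-07 s.
Cycle = t_tx + RTT = 3.84502e-05 s.
Throughput = L / cycle = 51000 / 3.84502e-05 = 1.326 Gbps.

1.326 Gbps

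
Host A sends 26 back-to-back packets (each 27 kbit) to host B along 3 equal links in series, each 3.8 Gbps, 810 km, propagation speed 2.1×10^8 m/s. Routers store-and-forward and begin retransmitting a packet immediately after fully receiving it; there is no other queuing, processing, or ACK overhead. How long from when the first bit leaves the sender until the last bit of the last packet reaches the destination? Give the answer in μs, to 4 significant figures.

11770 μs

Per-hop transmission t_tx = L/R = 27000/3800000000 = 7.10526 μs.
Per-hop propagation t_prop = 810000/210000000 = 3857.14 μs.
Pipeline fill: first packet needs 3·t_tx to clear all hops; remaining 25 packets each add one t_tx.
Total = (3+26-1)·t_tx + 3·t_prop = 28·7.10526 + 3·3857.14 = 11770 μs.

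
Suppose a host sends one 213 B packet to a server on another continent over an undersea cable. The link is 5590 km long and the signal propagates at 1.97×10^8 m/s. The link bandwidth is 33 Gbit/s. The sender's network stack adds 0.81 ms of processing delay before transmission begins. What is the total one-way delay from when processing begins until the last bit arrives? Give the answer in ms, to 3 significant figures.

L = 213 × 8 = 1704 bits.
Transmission delay = L/R = 1704 / 33000000000 = 5.16364e-05 ms.
Propagation delay = d/s = 5590000 m / 197000000 m/s = 28.3756 ms.
Plus processing delay 0.81 ms = 0.81 ms.
Total = 29.2 ms.

29.2 ms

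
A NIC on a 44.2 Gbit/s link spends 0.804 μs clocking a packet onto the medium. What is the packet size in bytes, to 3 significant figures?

4440 bytes

L = R × t_tx = 44200000000 b/s × 8.04e-07 s = 35536.8 bits.
In bytes: 35536.8 / 8 = 4440 bytes.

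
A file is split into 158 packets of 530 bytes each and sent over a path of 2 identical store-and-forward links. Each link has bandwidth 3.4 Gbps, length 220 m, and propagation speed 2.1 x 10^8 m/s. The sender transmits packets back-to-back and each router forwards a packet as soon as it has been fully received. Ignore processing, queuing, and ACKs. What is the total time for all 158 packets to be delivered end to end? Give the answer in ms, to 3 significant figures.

0.200 ms

Per-hop transmission t_tx = L/R = 4240/3400000000 = 0.00124706 ms.
Per-hop propagation t_prop = 220/210000000 = 0.00104762 ms.
Pipeline fill: first packet needs 2·t_tx to clear all hops; remaining 157 packets each add one t_tx.
Total = (2+158-1)·t_tx + 2·t_prop = 159·0.00124706 + 2·0.00104762 = 0.200 ms.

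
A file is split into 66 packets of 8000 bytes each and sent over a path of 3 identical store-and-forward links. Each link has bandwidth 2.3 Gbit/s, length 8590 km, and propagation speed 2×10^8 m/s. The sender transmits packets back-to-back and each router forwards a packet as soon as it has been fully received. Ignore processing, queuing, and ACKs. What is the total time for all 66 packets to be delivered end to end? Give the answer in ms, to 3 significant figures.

131 ms

Per-hop transmission t_tx = L/R = 64000/2300000000 = 0.0278261 ms.
Per-hop propagation t_prop = 8590000/200000000 = 42.95 ms.
Pipeline fill: first packet needs 3·t_tx to clear all hops; remaining 65 packets each add one t_tx.
Total = (3+66-1)·t_tx + 3·t_prop = 68·0.0278261 + 3·42.95 = 131 ms.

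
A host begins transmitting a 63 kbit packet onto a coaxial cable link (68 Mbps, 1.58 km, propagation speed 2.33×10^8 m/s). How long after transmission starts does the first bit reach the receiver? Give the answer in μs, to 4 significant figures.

6.781 μs

First bit experiences only propagation delay: d/s = 1580/233000000 = 6.781 μs.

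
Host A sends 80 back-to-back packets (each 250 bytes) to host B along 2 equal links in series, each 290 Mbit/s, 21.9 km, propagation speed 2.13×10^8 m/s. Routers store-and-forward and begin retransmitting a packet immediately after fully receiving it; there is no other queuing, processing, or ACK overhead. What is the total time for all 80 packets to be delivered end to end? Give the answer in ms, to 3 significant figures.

0.764 ms

Per-hop transmission t_tx = L/R = 2000/290000000 = 0.00689655 ms.
Per-hop propagation t_prop = 21900/213000000 = 0.102817 ms.
Pipeline fill: first packet needs 2·t_tx to clear all hops; remaining 79 packets each add one t_tx.
Total = (2+80-1)·t_tx + 2·t_prop = 81·0.00689655 + 2·0.102817 = 0.764 ms.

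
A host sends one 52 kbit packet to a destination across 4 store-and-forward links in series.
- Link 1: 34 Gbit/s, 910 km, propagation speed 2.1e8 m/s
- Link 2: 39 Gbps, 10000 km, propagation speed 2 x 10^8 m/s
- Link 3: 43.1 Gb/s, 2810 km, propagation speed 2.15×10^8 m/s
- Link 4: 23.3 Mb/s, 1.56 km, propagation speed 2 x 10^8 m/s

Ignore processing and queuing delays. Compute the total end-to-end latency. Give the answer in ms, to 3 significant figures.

L = 52000 bits.
Transmission delays (L/R per hop): 0.00152941, 0.00133333, 0.0012065, 2.23176 ms; sum = 2.23583 ms.
Propagation delays (d/s per hop): 4.33333, 50, 13.0698, 0.0078 ms; sum = 67.4109 ms.
End-to-end = 69.6 ms.

69.6 ms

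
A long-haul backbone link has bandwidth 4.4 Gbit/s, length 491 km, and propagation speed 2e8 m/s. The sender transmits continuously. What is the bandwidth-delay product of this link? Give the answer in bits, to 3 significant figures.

Propagation delay = 491000 / 200000000 = 0.002455 s.
BDP = R × t_prop = 4400000000 × 0.002455 = 10802000 bits.

10800000 bits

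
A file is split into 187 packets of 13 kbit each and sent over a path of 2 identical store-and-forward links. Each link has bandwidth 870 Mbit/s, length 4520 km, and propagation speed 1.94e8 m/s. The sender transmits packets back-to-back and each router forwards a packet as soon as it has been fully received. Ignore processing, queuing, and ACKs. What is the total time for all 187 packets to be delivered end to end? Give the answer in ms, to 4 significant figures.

Per-hop transmission t_tx = L/R = 13000/870000000 = 0.0149425 ms.
Per-hop propagation t_prop = 4520000/194000000 = 23.299 ms.
Pipeline fill: first packet needs 2·t_tx to clear all hops; remaining 186 packets each add one t_tx.
Total = (2+187-1)·t_tx + 2·t_prop = 188·0.0149425 + 2·23.299 = 49.41 ms.

49.41 ms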